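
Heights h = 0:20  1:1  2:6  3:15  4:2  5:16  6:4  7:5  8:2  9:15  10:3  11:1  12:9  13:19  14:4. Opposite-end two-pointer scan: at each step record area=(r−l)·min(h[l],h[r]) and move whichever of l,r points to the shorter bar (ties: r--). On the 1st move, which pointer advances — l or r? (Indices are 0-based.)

r

l=0 r=14: min(20,4)*14=56 best=56 *, r--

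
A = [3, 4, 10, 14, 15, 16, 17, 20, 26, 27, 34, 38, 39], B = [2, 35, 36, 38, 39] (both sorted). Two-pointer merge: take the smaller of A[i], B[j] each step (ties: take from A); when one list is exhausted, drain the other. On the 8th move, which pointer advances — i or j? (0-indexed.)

i

i=0 j=0: A[i]=3>B[j]=2 take 2, j++
i=0 j=1: A[i]=3<=B[j]=35 take 3, i++
i=1 j=1: A[i]=4<=B[j]=35 take 4, i++
i=2 j=1: A[i]=10<=B[j]=35 take 10, i++
i=3 j=1: A[i]=14<=B[j]=35 take 14, i++
i=4 j=1: A[i]=15<=B[j]=35 take 15, i++
i=5 j=1: A[i]=16<=B[j]=35 take 16, i++
i=6 j=1: A[i]=17<=B[j]=35 take 17, i++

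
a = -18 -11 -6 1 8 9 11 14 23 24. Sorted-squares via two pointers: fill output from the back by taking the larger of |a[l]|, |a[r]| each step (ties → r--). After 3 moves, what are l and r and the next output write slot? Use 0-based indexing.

[0,9] |-18|<=|24| out[9]=576 → r--
[0,8] |-18|<=|23| out[8]=529 → r--
[0,7] |-18|>|14| out[7]=324 → l++

l=1, r=7, next write slot=6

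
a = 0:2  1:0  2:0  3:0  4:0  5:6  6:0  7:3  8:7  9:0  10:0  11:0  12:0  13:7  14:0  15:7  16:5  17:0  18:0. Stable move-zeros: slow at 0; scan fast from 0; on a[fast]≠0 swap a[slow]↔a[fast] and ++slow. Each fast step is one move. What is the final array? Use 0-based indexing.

(s=0,f=0) a[fast]=2≠0 swap→a[0]=2 → slow++,fast++
(s=1,f=1) a[fast]=0 → fast++
(s=1,f=2) a[fast]=0 → fast++
(s=1,f=3) a[fast]=0 → fast++
(s=1,f=4) a[fast]=0 → fast++
(s=1,f=5) a[fast]=6≠0 swap→a[1]=6 → slow++,fast++
(s=2,f=6) a[fast]=0 → fast++
(s=2,f=7) a[fast]=3≠0 swap→a[2]=3 → slow++,fast++
(s=3,f=8) a[fast]=7≠0 swap→a[3]=7 → slow++,fast++
(s=4,f=9) a[fast]=0 → fast++
(s=4,f=10) a[fast]=0 → fast++
(s=4,f=11) a[fast]=0 → fast++
(s=4,f=12) a[fast]=0 → fast++
(s=4,f=13) a[fast]=7≠0 swap→a[4]=7 → slow++,fast++
(s=5,f=14) a[fast]=0 → fast++
(s=5,f=15) a[fast]=7≠0 swap→a[5]=7 → slow++,fast++
(s=6,f=16) a[fast]=5≠0 swap→a[6]=5 → slow++,fast++
(s=7,f=17) a[fast]=0 → fast++
(s=7,f=18) a[fast]=0 → fast++

[2, 6, 3, 7, 7, 7, 5, 0, 0, 0, 0, 0, 0, 0, 0, 0, 0, 0, 0]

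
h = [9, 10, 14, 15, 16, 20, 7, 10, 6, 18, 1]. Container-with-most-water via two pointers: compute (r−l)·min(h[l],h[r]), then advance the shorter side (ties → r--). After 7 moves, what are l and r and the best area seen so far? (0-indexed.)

l=5, r=8, best area=98

l=0 r=10: min(9,1)*10=10 best=10 *, r--
l=0 r=9: min(9,18)*9=81 best=81 *, l++
l=1 r=9: min(10,18)*8=80 best=81, l++
l=2 r=9: min(14,18)*7=98 best=98 *, l++
l=3 r=9: min(15,18)*6=90 best=98, l++
l=4 r=9: min(16,18)*5=80 best=98, l++
l=5 r=9: min(20,18)*4=72 best=98, r--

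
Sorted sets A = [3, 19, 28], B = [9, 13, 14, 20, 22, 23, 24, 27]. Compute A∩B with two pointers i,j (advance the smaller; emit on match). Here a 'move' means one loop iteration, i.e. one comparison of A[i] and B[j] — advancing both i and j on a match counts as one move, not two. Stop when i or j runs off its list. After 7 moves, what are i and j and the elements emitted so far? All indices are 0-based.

[i=0,j=0] 3<9 → i++
[i=1,j=0] 19>9 → j++
[i=1,j=1] 19>13 → j++
[i=1,j=2] 19>14 → j++
[i=1,j=3] 19<20 → i++
[i=2,j=3] 28>20 → j++
[i=2,j=4] 28>22 → j++

i=2, j=5, emitted=[]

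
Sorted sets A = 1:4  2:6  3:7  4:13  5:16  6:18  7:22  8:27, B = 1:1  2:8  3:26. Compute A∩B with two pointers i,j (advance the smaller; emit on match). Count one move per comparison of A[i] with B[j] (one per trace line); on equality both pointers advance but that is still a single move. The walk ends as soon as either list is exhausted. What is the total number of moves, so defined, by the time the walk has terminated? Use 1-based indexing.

10 moves

[i=1,j=1] 4>1 → j++
[i=1,j=2] 4<8 → i++
[i=2,j=2] 6<8 → i++
[i=3,j=2] 7<8 → i++
[i=4,j=2] 13>8 → j++
[i=4,j=3] 13<26 → i++
[i=5,j=3] 16<26 → i++
[i=6,j=3] 18<26 → i++
[i=7,j=3] 22<26 → i++
[i=8,j=3] 27>26 → j++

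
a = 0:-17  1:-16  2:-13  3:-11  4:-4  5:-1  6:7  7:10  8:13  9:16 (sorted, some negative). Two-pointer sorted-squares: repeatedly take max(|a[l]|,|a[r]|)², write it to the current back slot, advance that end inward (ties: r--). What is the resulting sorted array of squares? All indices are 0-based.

[1, 16, 49, 100, 121, 169, 169, 256, 256, 289]

l=0 r=9: |-17|>|16| out[9]=289, l++
l=1 r=9: |-16|<=|16| out[8]=256, r--
l=1 r=8: |-16|>|13| out[7]=256, l++
l=2 r=8: |-13|<=|13| out[6]=169, r--
l=2 r=7: |-13|>|10| out[5]=169, l++
l=3 r=7: |-11|>|10| out[4]=121, l++
l=4 r=7: |-4|<=|10| out[3]=100, r--
l=4 r=6: |-4|<=|7| out[2]=49, r--
l=4 r=5: |-4|>|-1| out[1]=16, l++
l=5 r=5: |-1|<=|-1| out[0]=1, r--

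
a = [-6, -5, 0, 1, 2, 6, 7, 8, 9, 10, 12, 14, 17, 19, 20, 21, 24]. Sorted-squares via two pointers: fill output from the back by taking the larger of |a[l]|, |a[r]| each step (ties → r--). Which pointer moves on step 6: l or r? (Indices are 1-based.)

[1,17] |-6|<=|24| out[17]=576 → r--
[1,16] |-6|<=|21| out[16]=441 → r--
[1,15] |-6|<=|20| out[15]=400 → r--
[1,14] |-6|<=|19| out[14]=361 → r--
[1,13] |-6|<=|17| out[13]=289 → r--
[1,12] |-6|<=|14| out[12]=196 → r--

r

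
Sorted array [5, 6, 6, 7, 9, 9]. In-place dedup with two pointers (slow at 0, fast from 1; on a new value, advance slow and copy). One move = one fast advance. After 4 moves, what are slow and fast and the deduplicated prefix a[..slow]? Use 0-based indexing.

slow=0 fast=1: a[fast]=6≠a[slow]=5 write a[1]=6, slow++,fast++
slow=1 fast=2: a[fast]=6=a[slow] dup, fast++
slow=1 fast=3: a[fast]=7≠a[slow]=6 write a[2]=7, slow++,fast++
slow=2 fast=4: a[fast]=9≠a[slow]=7 write a[3]=9, slow++,fast++

slow=3, fast=5, prefix=[5, 6, 7, 9]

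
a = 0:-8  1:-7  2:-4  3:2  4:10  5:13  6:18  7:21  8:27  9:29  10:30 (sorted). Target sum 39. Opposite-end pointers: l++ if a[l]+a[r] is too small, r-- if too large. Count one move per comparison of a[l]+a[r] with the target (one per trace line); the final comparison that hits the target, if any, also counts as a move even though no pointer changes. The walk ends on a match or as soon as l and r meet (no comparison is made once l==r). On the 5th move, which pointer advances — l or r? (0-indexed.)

l=0 r=10: -8+30=22 <39, l++
l=1 r=10: -7+30=23 <39, l++
l=2 r=10: -4+30=26 <39, l++
l=3 r=10: 2+30=32 <39, l++
l=4 r=10: 10+30=40 >39, r--

r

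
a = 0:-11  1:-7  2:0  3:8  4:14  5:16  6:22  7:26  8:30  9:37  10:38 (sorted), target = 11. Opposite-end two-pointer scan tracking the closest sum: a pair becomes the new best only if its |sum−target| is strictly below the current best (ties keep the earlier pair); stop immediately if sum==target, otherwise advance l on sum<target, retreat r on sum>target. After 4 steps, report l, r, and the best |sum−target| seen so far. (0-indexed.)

[0,10] -11+38=27 d=16 * → r--
[0,9] -11+37=26 d=15 * → r--
[0,8] -11+30=19 d=8 * → r--
[0,7] -11+26=15 d=4 * → r--

l=0, r=6, best |Δ|=4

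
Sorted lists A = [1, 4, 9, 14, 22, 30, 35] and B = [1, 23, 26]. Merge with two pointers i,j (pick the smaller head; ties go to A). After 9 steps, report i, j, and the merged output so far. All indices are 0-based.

i=6, j=3, merged so far=[1, 1, 4, 9, 14, 22, 23, 26, 30]

[i=0,j=0] A[i]=1<=B[j]=1 take 1 → i++
[i=1,j=0] A[i]=4>B[j]=1 take 1 → j++
[i=1,j=1] A[i]=4<=B[j]=23 take 4 → i++
[i=2,j=1] A[i]=9<=B[j]=23 take 9 → i++
[i=3,j=1] A[i]=14<=B[j]=23 take 14 → i++
[i=4,j=1] A[i]=22<=B[j]=23 take 22 → i++
[i=5,j=1] A[i]=30>B[j]=23 take 23 → j++
[i=5,j=2] A[i]=30>B[j]=26 take 26 → j++
[i=5,j=3] B done, take A[i]=30 → i++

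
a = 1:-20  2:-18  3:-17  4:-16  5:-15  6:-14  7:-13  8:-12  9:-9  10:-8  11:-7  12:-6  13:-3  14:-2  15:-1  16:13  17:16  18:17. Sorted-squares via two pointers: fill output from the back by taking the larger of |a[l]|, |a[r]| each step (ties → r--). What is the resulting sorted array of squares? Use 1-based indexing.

[1, 4, 9, 36, 49, 64, 81, 144, 169, 169, 196, 225, 256, 256, 289, 289, 324, 400]

l=1 r=18: |-20|>|17| out[18]=400, l++
l=2 r=18: |-18|>|17| out[17]=324, l++
l=3 r=18: |-17|<=|17| out[16]=289, r--
l=3 r=17: |-17|>|16| out[15]=289, l++
l=4 r=17: |-16|<=|16| out[14]=256, r--
l=4 r=16: |-16|>|13| out[13]=256, l++
l=5 r=16: |-15|>|13| out[12]=225, l++
l=6 r=16: |-14|>|13| out[11]=196, l++
l=7 r=16: |-13|<=|13| out[10]=169, r--
l=7 r=15: |-13|>|-1| out[9]=169, l++
l=8 r=15: |-12|>|-1| out[8]=144, l++
l=9 r=15: |-9|>|-1| out[7]=81, l++
l=10 r=15: |-8|>|-1| out[6]=64, l++
l=11 r=15: |-7|>|-1| out[5]=49, l++
l=12 r=15: |-6|>|-1| out[4]=36, l++
l=13 r=15: |-3|>|-1| out[3]=9, l++
l=14 r=15: |-2|>|-1| out[2]=4, l++
l=15 r=15: |-1|<=|-1| out[1]=1, r--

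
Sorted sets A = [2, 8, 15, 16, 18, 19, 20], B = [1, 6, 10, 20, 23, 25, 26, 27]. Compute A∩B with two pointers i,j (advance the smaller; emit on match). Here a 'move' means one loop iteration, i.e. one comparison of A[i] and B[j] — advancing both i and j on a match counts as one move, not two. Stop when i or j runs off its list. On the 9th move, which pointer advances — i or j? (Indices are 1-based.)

i=1 j=1: 2>1, j++
i=1 j=2: 2<6, i++
i=2 j=2: 8>6, j++
i=2 j=3: 8<10, i++
i=3 j=3: 15>10, j++
i=3 j=4: 15<20, i++
i=4 j=4: 16<20, i++
i=5 j=4: 18<20, i++
i=6 j=4: 19<20, i++

i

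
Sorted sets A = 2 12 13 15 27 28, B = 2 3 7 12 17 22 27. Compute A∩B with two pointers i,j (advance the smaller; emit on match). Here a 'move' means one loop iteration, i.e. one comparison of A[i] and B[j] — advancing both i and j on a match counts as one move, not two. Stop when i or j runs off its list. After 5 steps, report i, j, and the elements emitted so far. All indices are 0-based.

i=3, j=4, emitted=[2, 12]

[i=0,j=0] 2==2 emit → i++,j++
[i=1,j=1] 12>3 → j++
[i=1,j=2] 12>7 → j++
[i=1,j=3] 12==12 emit → i++,j++
[i=2,j=4] 13<17 → i++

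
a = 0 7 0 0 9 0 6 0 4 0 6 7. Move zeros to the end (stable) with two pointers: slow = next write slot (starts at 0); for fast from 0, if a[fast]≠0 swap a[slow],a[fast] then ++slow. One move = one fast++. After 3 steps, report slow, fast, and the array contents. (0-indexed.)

slow=0 fast=0: a[fast]=0, fast++
slow=0 fast=1: a[fast]=7≠0 swap→a[0]=7, slow++,fast++
slow=1 fast=2: a[fast]=0, fast++

slow=1, fast=3, a=[7, 0, 0, 0, 9, 0, 6, 0, 4, 0, 6, 7]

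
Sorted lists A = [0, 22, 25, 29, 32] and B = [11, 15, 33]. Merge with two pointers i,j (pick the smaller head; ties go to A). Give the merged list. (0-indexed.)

[0, 11, 15, 22, 25, 29, 32, 33]

[i=0,j=0] A[i]=0<=B[j]=11 take 0 → i++
[i=1,j=0] A[i]=22>B[j]=11 take 11 → j++
[i=1,j=1] A[i]=22>B[j]=15 take 15 → j++
[i=1,j=2] A[i]=22<=B[j]=33 take 22 → i++
[i=2,j=2] A[i]=25<=B[j]=33 take 25 → i++
[i=3,j=2] A[i]=29<=B[j]=33 take 29 → i++
[i=4,j=2] A[i]=32<=B[j]=33 take 32 → i++
[i=5,j=2] A done, take B[j]=33 → j++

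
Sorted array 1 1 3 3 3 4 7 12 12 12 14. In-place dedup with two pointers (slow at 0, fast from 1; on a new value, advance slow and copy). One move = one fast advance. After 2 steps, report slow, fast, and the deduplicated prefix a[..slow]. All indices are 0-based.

slow=0 fast=1: a[fast]=1=a[slow] dup, fast++
slow=0 fast=2: a[fast]=3≠a[slow]=1 write a[1]=3, slow++,fast++

slow=1, fast=3, prefix=[1, 3]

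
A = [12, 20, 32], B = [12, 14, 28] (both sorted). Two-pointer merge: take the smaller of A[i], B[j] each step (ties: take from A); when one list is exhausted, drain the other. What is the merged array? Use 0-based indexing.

i=0 j=0: A[i]=12<=B[j]=12 take 12, i++
i=1 j=0: A[i]=20>B[j]=12 take 12, j++
i=1 j=1: A[i]=20>B[j]=14 take 14, j++
i=1 j=2: A[i]=20<=B[j]=28 take 20, i++
i=2 j=2: A[i]=32>B[j]=28 take 28, j++
i=2 j=3: B done, take A[i]=32, i++

[12, 12, 14, 20, 28, 32]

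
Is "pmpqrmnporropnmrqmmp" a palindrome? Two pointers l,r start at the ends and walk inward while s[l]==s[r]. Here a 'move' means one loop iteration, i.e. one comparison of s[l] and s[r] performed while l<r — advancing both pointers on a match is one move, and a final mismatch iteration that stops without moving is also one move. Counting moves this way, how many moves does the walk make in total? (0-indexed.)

l=0 r=19: 'p'=='p', l++,r--
l=1 r=18: 'm'=='m', l++,r--
l=2 r=17: 'p'!='m', stop

3 moves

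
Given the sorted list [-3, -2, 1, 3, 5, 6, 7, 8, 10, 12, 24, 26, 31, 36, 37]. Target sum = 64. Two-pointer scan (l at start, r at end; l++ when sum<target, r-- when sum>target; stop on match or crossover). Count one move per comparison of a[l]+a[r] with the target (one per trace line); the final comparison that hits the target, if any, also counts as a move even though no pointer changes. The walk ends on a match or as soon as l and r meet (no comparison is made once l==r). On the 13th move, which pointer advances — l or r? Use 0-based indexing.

[0,14] -3+37=34 <64 → l++
[1,14] -2+37=35 <64 → l++
[2,14] 1+37=38 <64 → l++
[3,14] 3+37=40 <64 → l++
[4,14] 5+37=42 <64 → l++
[5,14] 6+37=43 <64 → l++
[6,14] 7+37=44 <64 → l++
[7,14] 8+37=45 <64 → l++
[8,14] 10+37=47 <64 → l++
[9,14] 12+37=49 <64 → l++
[10,14] 24+37=61 <64 → l++
[11,14] 26+37=63 <64 → l++
[12,14] 31+37=68 >64 → r--

r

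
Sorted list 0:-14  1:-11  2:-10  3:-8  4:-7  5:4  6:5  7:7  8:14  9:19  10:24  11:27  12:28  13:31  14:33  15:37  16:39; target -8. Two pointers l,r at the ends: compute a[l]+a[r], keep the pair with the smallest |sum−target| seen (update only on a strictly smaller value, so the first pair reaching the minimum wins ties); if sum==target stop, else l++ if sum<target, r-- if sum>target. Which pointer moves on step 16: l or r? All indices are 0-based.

l

l=0 r=16: -14+39=25 d=33 *, r--
l=0 r=15: -14+37=23 d=31 *, r--
l=0 r=14: -14+33=19 d=27 *, r--
l=0 r=13: -14+31=17 d=25 *, r--
l=0 r=12: -14+28=14 d=22 *, r--
l=0 r=11: -14+27=13 d=21 *, r--
l=0 r=10: -14+24=10 d=18 *, r--
l=0 r=9: -14+19=5 d=13 *, r--
l=0 r=8: -14+14=0 d=8 *, r--
l=0 r=7: -14+7=-7 d=1 *, r--
l=0 r=6: -14+5=-9 d=1, l++
l=1 r=6: -11+5=-6 d=2, r--
l=1 r=5: -11+4=-7 d=1, r--
l=1 r=4: -11+-7=-18 d=10, l++
l=2 r=4: -10+-7=-17 d=9, l++
l=3 r=4: -8+-7=-15 d=7, l++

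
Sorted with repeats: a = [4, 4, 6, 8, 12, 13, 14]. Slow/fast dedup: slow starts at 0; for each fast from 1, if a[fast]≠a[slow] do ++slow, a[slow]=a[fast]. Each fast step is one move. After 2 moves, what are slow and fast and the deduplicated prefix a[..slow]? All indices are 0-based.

slow=1, fast=3, prefix=[4, 6]

(s=0,f=1) a[fast]=4=a[slow] dup → fast++
(s=0,f=2) a[fast]=6≠a[slow]=4 write a[1]=6 → slow++,fast++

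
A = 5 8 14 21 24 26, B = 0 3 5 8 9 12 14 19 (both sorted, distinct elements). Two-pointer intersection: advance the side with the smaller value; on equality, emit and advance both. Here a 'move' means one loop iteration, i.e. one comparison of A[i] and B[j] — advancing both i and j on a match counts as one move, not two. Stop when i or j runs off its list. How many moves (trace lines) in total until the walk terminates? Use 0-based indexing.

8 moves

i=0 j=0: 5>0, j++
i=0 j=1: 5>3, j++
i=0 j=2: 5==5 emit, i++,j++
i=1 j=3: 8==8 emit, i++,j++
i=2 j=4: 14>9, j++
i=2 j=5: 14>12, j++
i=2 j=6: 14==14 emit, i++,j++
i=3 j=7: 21>19, j++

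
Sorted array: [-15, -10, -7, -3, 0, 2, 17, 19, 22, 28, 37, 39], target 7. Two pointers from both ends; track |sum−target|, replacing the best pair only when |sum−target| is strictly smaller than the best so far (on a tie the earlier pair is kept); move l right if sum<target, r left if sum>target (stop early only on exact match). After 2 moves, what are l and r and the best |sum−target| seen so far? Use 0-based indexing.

[0,11] -15+39=24 d=17 * → r--
[0,10] -15+37=22 d=15 * → r--

l=0, r=9, best |Δ|=15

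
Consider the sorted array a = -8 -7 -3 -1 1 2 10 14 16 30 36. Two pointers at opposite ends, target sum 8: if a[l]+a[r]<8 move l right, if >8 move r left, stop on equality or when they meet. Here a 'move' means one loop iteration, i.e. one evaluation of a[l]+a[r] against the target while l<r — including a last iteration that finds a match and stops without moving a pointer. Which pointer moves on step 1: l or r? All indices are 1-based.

l=1 r=11: -8+36=28 >8, r--

r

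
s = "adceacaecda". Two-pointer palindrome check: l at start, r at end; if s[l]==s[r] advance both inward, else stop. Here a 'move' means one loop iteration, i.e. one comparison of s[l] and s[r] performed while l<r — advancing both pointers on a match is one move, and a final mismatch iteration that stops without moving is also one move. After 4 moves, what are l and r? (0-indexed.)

l=4, r=6

l=0 r=10: 'a'=='a', l++,r--
l=1 r=9: 'd'=='d', l++,r--
l=2 r=8: 'c'=='c', l++,r--
l=3 r=7: 'e'=='e', l++,r--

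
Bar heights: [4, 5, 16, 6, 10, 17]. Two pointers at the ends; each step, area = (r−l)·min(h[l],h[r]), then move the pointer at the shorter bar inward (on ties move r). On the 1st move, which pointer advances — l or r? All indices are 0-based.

[0,5] min(4,17)*5=20 best=20 * → l++

l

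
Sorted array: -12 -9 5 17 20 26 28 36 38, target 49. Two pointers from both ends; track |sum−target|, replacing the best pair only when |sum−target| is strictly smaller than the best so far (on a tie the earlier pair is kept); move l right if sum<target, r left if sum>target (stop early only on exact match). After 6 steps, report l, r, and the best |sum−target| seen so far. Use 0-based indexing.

[0,8] -12+38=26 d=23 * → l++
[1,8] -9+38=29 d=20 * → l++
[2,8] 5+38=43 d=6 * → l++
[3,8] 17+38=55 d=6 → r--
[3,7] 17+36=53 d=4 * → r--
[3,6] 17+28=45 d=4 → l++

l=4, r=6, best |Δ|=4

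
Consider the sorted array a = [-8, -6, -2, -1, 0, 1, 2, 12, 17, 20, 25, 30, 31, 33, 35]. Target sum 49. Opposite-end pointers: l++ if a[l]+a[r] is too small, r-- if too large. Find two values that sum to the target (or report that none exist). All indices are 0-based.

l=0 r=14: -8+35=27 <49, l++
l=1 r=14: -6+35=29 <49, l++
l=2 r=14: -2+35=33 <49, l++
l=3 r=14: -1+35=34 <49, l++
l=4 r=14: 0+35=35 <49, l++
l=5 r=14: 1+35=36 <49, l++
l=6 r=14: 2+35=37 <49, l++
l=7 r=14: 12+35=47 <49, l++
l=8 r=14: 17+35=52 >49, r--
l=8 r=13: 17+33=50 >49, r--
l=8 r=12: 17+31=48 <49, l++
l=9 r=12: 20+31=51 >49, r--
l=9 r=11: 20+30=50 >49, r--
l=9 r=10: 20+25=45 <49, l++

no pair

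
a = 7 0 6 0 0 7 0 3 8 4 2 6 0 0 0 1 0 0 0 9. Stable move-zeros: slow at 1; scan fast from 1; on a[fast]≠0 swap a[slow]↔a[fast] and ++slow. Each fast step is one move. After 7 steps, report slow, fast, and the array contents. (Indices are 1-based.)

(s=1,f=1) a[fast]=7≠0 swap→a[1]=7 → slow++,fast++
(s=2,f=2) a[fast]=0 → fast++
(s=2,f=3) a[fast]=6≠0 swap→a[2]=6 → slow++,fast++
(s=3,f=4) a[fast]=0 → fast++
(s=3,f=5) a[fast]=0 → fast++
(s=3,f=6) a[fast]=7≠0 swap→a[3]=7 → slow++,fast++
(s=4,f=7) a[fast]=0 → fast++

slow=4, fast=8, a=[7, 6, 7, 0, 0, 0, 0, 3, 8, 4, 2, 6, 0, 0, 0, 1, 0, 0, 0, 9]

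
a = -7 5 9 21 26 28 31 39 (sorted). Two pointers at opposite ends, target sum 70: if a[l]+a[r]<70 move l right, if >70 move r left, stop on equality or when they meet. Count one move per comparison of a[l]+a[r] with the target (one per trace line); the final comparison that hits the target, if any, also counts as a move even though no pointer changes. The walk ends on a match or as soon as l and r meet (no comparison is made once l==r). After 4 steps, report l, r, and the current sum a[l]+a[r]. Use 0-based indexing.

l=0 r=7: -7+39=32 <70, l++
l=1 r=7: 5+39=44 <70, l++
l=2 r=7: 9+39=48 <70, l++
l=3 r=7: 21+39=60 <70, l++

l=4, r=7, sum=65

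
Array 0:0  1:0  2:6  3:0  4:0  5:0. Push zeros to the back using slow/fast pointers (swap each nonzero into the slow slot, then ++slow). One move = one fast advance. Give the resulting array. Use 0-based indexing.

[6, 0, 0, 0, 0, 0]

(s=0,f=0) a[fast]=0 → fast++
(s=0,f=1) a[fast]=0 → fast++
(s=0,f=2) a[fast]=6≠0 swap→a[0]=6 → slow++,fast++
(s=1,f=3) a[fast]=0 → fast++
(s=1,f=4) a[fast]=0 → fast++
(s=1,f=5) a[fast]=0 → fast++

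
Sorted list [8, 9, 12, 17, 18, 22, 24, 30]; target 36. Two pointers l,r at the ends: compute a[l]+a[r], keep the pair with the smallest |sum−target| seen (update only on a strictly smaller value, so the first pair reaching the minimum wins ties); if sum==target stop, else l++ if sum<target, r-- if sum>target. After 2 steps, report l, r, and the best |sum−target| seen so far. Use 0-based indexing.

l=1, r=6, best |Δ|=2

[0,7] 8+30=38 d=2 * → r--
[0,6] 8+24=32 d=4 → l++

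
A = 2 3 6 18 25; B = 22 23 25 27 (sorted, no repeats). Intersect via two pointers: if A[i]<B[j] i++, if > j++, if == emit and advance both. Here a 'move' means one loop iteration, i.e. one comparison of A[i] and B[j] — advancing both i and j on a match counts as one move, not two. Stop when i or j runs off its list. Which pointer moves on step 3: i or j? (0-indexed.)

i

[i=0,j=0] 2<22 → i++
[i=1,j=0] 3<22 → i++
[i=2,j=0] 6<22 → i++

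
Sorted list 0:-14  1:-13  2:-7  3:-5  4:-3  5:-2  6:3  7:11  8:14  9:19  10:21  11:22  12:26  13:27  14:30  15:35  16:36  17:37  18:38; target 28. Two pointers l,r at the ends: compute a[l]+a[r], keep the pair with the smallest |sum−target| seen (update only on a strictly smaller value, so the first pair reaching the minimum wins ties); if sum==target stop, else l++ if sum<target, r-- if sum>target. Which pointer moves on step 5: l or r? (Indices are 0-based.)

l=0 r=18: -14+38=24 d=4 *, l++
l=1 r=18: -13+38=25 d=3 *, l++
l=2 r=18: -7+38=31 d=3, r--
l=2 r=17: -7+37=30 d=2 *, r--
l=2 r=16: -7+36=29 d=1 *, r--

r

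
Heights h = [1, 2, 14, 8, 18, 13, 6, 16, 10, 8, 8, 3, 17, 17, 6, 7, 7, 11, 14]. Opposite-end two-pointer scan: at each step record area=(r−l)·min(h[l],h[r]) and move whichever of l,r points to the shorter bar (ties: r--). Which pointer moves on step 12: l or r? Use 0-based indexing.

[0,18] min(1,14)*18=18 best=18 * → l++
[1,18] min(2,14)*17=34 best=34 * → l++
[2,18] min(14,14)*16=224 best=224 * → r--
[2,17] min(14,11)*15=165 best=224 → r--
[2,16] min(14,7)*14=98 best=224 → r--
[2,15] min(14,7)*13=91 best=224 → r--
[2,14] min(14,6)*12=72 best=224 → r--
[2,13] min(14,17)*11=154 best=224 → l++
[3,13] min(8,17)*10=80 best=224 → l++
[4,13] min(18,17)*9=153 best=224 → r--
[4,12] min(18,17)*8=136 best=224 → r--
[4,11] min(18,3)*7=21 best=224 → r--

r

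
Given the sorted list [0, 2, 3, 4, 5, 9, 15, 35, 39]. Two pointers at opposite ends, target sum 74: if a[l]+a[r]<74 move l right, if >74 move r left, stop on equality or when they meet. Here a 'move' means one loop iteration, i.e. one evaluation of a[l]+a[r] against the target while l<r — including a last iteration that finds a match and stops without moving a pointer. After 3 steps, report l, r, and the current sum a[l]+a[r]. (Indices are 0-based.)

[0,8] 0+39=39 <74 → l++
[1,8] 2+39=41 <74 → l++
[2,8] 3+39=42 <74 → l++

l=3, r=8, sum=43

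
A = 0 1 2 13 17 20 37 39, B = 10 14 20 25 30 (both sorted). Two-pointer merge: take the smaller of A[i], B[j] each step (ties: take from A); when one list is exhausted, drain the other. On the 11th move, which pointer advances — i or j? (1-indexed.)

i=1 j=1: A[i]=0<=B[j]=10 take 0, i++
i=2 j=1: A[i]=1<=B[j]=10 take 1, i++
i=3 j=1: A[i]=2<=B[j]=10 take 2, i++
i=4 j=1: A[i]=13>B[j]=10 take 10, j++
i=4 j=2: A[i]=13<=B[j]=14 take 13, i++
i=5 j=2: A[i]=17>B[j]=14 take 14, j++
i=5 j=3: A[i]=17<=B[j]=20 take 17, i++
i=6 j=3: A[i]=20<=B[j]=20 take 20, i++
i=7 j=3: A[i]=37>B[j]=20 take 20, j++
i=7 j=4: A[i]=37>B[j]=25 take 25, j++
i=7 j=5: A[i]=37>B[j]=30 take 30, j++

j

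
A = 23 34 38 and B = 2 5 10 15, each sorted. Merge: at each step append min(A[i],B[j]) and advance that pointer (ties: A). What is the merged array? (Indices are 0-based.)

i=0 j=0: A[i]=23>B[j]=2 take 2, j++
i=0 j=1: A[i]=23>B[j]=5 take 5, j++
i=0 j=2: A[i]=23>B[j]=10 take 10, j++
i=0 j=3: A[i]=23>B[j]=15 take 15, j++
i=0 j=4: B done, take A[i]=23, i++
i=1 j=4: B done, take A[i]=34, i++
i=2 j=4: B done, take A[i]=38, i++

[2, 5, 10, 15, 23, 34, 38]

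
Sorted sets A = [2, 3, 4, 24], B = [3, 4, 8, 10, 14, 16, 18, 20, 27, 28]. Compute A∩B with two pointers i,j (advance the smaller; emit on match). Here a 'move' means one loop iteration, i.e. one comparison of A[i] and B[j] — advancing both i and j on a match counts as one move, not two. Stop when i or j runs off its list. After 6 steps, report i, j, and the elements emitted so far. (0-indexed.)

i=3, j=5, emitted=[3, 4]

[i=0,j=0] 2<3 → i++
[i=1,j=0] 3==3 emit → i++,j++
[i=2,j=1] 4==4 emit → i++,j++
[i=3,j=2] 24>8 → j++
[i=3,j=3] 24>10 → j++
[i=3,j=4] 24>14 → j++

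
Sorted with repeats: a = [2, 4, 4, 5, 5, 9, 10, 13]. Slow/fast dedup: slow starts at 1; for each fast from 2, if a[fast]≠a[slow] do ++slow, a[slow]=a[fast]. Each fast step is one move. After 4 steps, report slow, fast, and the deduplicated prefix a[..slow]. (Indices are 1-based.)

slow=1 fast=2: a[fast]=4≠a[slow]=2 write a[2]=4, slow++,fast++
slow=2 fast=3: a[fast]=4=a[slow] dup, fast++
slow=2 fast=4: a[fast]=5≠a[slow]=4 write a[3]=5, slow++,fast++
slow=3 fast=5: a[fast]=5=a[slow] dup, fast++

slow=3, fast=6, prefix=[2, 4, 5]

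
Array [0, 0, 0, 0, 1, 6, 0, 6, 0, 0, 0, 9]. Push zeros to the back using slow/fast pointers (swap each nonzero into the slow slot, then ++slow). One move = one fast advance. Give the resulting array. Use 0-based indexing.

[1, 6, 6, 9, 0, 0, 0, 0, 0, 0, 0, 0]

slow=0 fast=0: a[fast]=0, fast++
slow=0 fast=1: a[fast]=0, fast++
slow=0 fast=2: a[fast]=0, fast++
slow=0 fast=3: a[fast]=0, fast++
slow=0 fast=4: a[fast]=1≠0 swap→a[0]=1, slow++,fast++
slow=1 fast=5: a[fast]=6≠0 swap→a[1]=6, slow++,fast++
slow=2 fast=6: a[fast]=0, fast++
slow=2 fast=7: a[fast]=6≠0 swap→a[2]=6, slow++,fast++
slow=3 fast=8: a[fast]=0, fast++
slow=3 fast=9: a[fast]=0, fast++
slow=3 fast=10: a[fast]=0, fast++
slow=3 fast=11: a[fast]=9≠0 swap→a[3]=9, slow++,fast++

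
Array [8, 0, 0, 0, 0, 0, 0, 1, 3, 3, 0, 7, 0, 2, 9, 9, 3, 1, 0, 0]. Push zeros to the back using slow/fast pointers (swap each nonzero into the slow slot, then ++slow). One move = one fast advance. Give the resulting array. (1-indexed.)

(s=1,f=1) a[fast]=8≠0 swap→a[1]=8 → slow++,fast++
(s=2,f=2) a[fast]=0 → fast++
(s=2,f=3) a[fast]=0 → fast++
(s=2,f=4) a[fast]=0 → fast++
(s=2,f=5) a[fast]=0 → fast++
(s=2,f=6) a[fast]=0 → fast++
(s=2,f=7) a[fast]=0 → fast++
(s=2,f=8) a[fast]=1≠0 swap→a[2]=1 → slow++,fast++
(s=3,f=9) a[fast]=3≠0 swap→a[3]=3 → slow++,fast++
(s=4,f=10) a[fast]=3≠0 swap→a[4]=3 → slow++,fast++
(s=5,f=11) a[fast]=0 → fast++
(s=5,f=12) a[fast]=7≠0 swap→a[5]=7 → slow++,fast++
(s=6,f=13) a[fast]=0 → fast++
(s=6,f=14) a[fast]=2≠0 swap→a[6]=2 → slow++,fast++
(s=7,f=15) a[fast]=9≠0 swap→a[7]=9 → slow++,fast++
(s=8,f=16) a[fast]=9≠0 swap→a[8]=9 → slow++,fast++
(s=9,f=17) a[fast]=3≠0 swap→a[9]=3 → slow++,fast++
(s=10,f=18) a[fast]=1≠0 swap→a[10]=1 → slow++,fast++
(s=11,f=19) a[fast]=0 → fast++
(s=11,f=20) a[fast]=0 → fast++

[8, 1, 3, 3, 7, 2, 9, 9, 3, 1, 0, 0, 0, 0, 0, 0, 0, 0, 0, 0]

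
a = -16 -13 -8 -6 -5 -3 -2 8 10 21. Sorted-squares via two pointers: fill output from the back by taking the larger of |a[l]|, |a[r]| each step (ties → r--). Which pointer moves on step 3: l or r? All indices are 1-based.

l

[1,10] |-16|<=|21| out[10]=441 → r--
[1,9] |-16|>|10| out[9]=256 → l++
[2,9] |-13|>|10| out[8]=169 → l++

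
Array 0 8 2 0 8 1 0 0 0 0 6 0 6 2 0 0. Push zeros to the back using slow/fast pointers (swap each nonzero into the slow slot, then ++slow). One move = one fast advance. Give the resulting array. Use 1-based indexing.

slow=1 fast=1: a[fast]=0, fast++
slow=1 fast=2: a[fast]=8≠0 swap→a[1]=8, slow++,fast++
slow=2 fast=3: a[fast]=2≠0 swap→a[2]=2, slow++,fast++
slow=3 fast=4: a[fast]=0, fast++
slow=3 fast=5: a[fast]=8≠0 swap→a[3]=8, slow++,fast++
slow=4 fast=6: a[fast]=1≠0 swap→a[4]=1, slow++,fast++
slow=5 fast=7: a[fast]=0, fast++
slow=5 fast=8: a[fast]=0, fast++
slow=5 fast=9: a[fast]=0, fast++
slow=5 fast=10: a[fast]=0, fast++
slow=5 fast=11: a[fast]=6≠0 swap→a[5]=6, slow++,fast++
slow=6 fast=12: a[fast]=0, fast++
slow=6 fast=13: a[fast]=6≠0 swap→a[6]=6, slow++,fast++
slow=7 fast=14: a[fast]=2≠0 swap→a[7]=2, slow++,fast++
slow=8 fast=15: a[fast]=0, fast++
slow=8 fast=16: a[fast]=0, fast++

[8, 2, 8, 1, 6, 6, 2, 0, 0, 0, 0, 0, 0, 0, 0, 0]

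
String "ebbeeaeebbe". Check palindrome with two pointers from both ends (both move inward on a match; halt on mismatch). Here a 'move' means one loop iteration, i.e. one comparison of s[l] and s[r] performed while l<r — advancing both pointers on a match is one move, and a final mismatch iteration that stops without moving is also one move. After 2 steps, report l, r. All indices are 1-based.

[1,11] 'e'=='e' → l++,r--
[2,10] 'b'=='b' → l++,r--

l=3, r=9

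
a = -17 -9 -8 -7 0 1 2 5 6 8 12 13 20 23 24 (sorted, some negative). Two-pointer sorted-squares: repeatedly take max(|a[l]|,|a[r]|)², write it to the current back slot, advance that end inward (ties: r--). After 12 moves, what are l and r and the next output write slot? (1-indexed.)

l=5, r=7, next write slot=3

l=1 r=15: |-17|<=|24| out[15]=576, r--
l=1 r=14: |-17|<=|23| out[14]=529, r--
l=1 r=13: |-17|<=|20| out[13]=400, r--
l=1 r=12: |-17|>|13| out[12]=289, l++
l=2 r=12: |-9|<=|13| out[11]=169, r--
l=2 r=11: |-9|<=|12| out[10]=144, r--
l=2 r=10: |-9|>|8| out[9]=81, l++
l=3 r=10: |-8|<=|8| out[8]=64, r--
l=3 r=9: |-8|>|6| out[7]=64, l++
l=4 r=9: |-7|>|6| out[6]=49, l++
l=5 r=9: |0|<=|6| out[5]=36, r--
l=5 r=8: |0|<=|5| out[4]=25, r--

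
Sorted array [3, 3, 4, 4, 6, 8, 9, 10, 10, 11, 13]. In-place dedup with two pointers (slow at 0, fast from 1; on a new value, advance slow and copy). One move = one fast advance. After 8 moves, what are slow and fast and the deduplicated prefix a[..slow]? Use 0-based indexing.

slow=5, fast=9, prefix=[3, 4, 6, 8, 9, 10]

(s=0,f=1) a[fast]=3=a[slow] dup → fast++
(s=0,f=2) a[fast]=4≠a[slow]=3 write a[1]=4 → slow++,fast++
(s=1,f=3) a[fast]=4=a[slow] dup → fast++
(s=1,f=4) a[fast]=6≠a[slow]=4 write a[2]=6 → slow++,fast++
(s=2,f=5) a[fast]=8≠a[slow]=6 write a[3]=8 → slow++,fast++
(s=3,f=6) a[fast]=9≠a[slow]=8 write a[4]=9 → slow++,fast++
(s=4,f=7) a[fast]=10≠a[slow]=9 write a[5]=10 → slow++,fast++
(s=5,f=8) a[fast]=10=a[slow] dup → fast++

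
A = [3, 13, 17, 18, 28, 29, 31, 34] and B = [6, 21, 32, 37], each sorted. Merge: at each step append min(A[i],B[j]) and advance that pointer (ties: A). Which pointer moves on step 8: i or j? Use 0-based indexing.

i=0 j=0: A[i]=3<=B[j]=6 take 3, i++
i=1 j=0: A[i]=13>B[j]=6 take 6, j++
i=1 j=1: A[i]=13<=B[j]=21 take 13, i++
i=2 j=1: A[i]=17<=B[j]=21 take 17, i++
i=3 j=1: A[i]=18<=B[j]=21 take 18, i++
i=4 j=1: A[i]=28>B[j]=21 take 21, j++
i=4 j=2: A[i]=28<=B[j]=32 take 28, i++
i=5 j=2: A[i]=29<=B[j]=32 take 29, i++

i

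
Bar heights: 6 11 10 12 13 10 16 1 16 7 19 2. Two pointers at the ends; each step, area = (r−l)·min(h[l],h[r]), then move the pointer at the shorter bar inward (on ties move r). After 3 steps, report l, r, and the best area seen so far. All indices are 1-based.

[1,12] min(6,2)*11=22 best=22 * → r--
[1,11] min(6,19)*10=60 best=60 * → l++
[2,11] min(11,19)*9=99 best=99 * → l++

l=3, r=11, best area=99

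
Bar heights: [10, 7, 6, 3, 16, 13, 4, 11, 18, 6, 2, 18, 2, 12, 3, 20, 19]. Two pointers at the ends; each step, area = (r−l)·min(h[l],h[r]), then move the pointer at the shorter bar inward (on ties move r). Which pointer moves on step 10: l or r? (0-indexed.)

l

[0,16] min(10,19)*16=160 best=160 * → l++
[1,16] min(7,19)*15=105 best=160 → l++
[2,16] min(6,19)*14=84 best=160 → l++
[3,16] min(3,19)*13=39 best=160 → l++
[4,16] min(16,19)*12=192 best=192 * → l++
[5,16] min(13,19)*11=143 best=192 → l++
[6,16] min(4,19)*10=40 best=192 → l++
[7,16] min(11,19)*9=99 best=192 → l++
[8,16] min(18,19)*8=144 best=192 → l++
[9,16] min(6,19)*7=42 best=192 → l++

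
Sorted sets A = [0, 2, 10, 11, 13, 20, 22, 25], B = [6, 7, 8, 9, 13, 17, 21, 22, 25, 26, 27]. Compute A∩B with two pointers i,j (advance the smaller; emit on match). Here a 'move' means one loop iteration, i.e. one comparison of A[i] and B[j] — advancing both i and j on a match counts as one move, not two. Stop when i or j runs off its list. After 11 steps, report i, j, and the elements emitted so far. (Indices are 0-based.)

i=6, j=6, emitted=[13]

i=0 j=0: 0<6, i++
i=1 j=0: 2<6, i++
i=2 j=0: 10>6, j++
i=2 j=1: 10>7, j++
i=2 j=2: 10>8, j++
i=2 j=3: 10>9, j++
i=2 j=4: 10<13, i++
i=3 j=4: 11<13, i++
i=4 j=4: 13==13 emit, i++,j++
i=5 j=5: 20>17, j++
i=5 j=6: 20<21, i++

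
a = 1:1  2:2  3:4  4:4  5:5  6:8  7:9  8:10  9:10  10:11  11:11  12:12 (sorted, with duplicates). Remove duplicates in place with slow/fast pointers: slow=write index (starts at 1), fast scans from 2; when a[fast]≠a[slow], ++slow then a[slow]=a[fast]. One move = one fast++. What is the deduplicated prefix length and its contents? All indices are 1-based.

slow=1 fast=2: a[fast]=2≠a[slow]=1 write a[2]=2, slow++,fast++
slow=2 fast=3: a[fast]=4≠a[slow]=2 write a[3]=4, slow++,fast++
slow=3 fast=4: a[fast]=4=a[slow] dup, fast++
slow=3 fast=5: a[fast]=5≠a[slow]=4 write a[4]=5, slow++,fast++
slow=4 fast=6: a[fast]=8≠a[slow]=5 write a[5]=8, slow++,fast++
slow=5 fast=7: a[fast]=9≠a[slow]=8 write a[6]=9, slow++,fast++
slow=6 fast=8: a[fast]=10≠a[slow]=9 write a[7]=10, slow++,fast++
slow=7 fast=9: a[fast]=10=a[slow] dup, fast++
slow=7 fast=10: a[fast]=11≠a[slow]=10 write a[8]=11, slow++,fast++
slow=8 fast=11: a[fast]=11=a[slow] dup, fast++
slow=8 fast=12: a[fast]=12≠a[slow]=11 write a[9]=12, slow++,fast++

length 9; prefix = [1, 2, 4, 5, 8, 9, 10, 11, 12]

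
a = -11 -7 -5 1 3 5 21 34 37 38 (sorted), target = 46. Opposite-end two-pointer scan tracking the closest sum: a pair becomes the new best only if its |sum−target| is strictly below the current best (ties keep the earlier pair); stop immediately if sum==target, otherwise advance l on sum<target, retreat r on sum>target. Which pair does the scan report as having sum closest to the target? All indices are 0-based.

pair (5, 38) with sum 43 (|Δ|=3)

[0,9] -11+38=27 d=19 * → l++
[1,9] -7+38=31 d=15 * → l++
[2,9] -5+38=33 d=13 * → l++
[3,9] 1+38=39 d=7 * → l++
[4,9] 3+38=41 d=5 * → l++
[5,9] 5+38=43 d=3 * → l++
[6,9] 21+38=59 d=13 → r--
[6,8] 21+37=58 d=12 → r--
[6,7] 21+34=55 d=9 → r--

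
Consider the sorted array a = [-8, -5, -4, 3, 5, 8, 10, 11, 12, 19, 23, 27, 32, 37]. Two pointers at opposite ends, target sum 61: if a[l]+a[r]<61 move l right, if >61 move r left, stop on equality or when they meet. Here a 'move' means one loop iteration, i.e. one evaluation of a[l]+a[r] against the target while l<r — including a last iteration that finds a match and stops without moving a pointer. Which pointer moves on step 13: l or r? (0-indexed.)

l

[0,13] -8+37=29 <61 → l++
[1,13] -5+37=32 <61 → l++
[2,13] -4+37=33 <61 → l++
[3,13] 3+37=40 <61 → l++
[4,13] 5+37=42 <61 → l++
[5,13] 8+37=45 <61 → l++
[6,13] 10+37=47 <61 → l++
[7,13] 11+37=48 <61 → l++
[8,13] 12+37=49 <61 → l++
[9,13] 19+37=56 <61 → l++
[10,13] 23+37=60 <61 → l++
[11,13] 27+37=64 >61 → r--
[11,12] 27+32=59 <61 → l++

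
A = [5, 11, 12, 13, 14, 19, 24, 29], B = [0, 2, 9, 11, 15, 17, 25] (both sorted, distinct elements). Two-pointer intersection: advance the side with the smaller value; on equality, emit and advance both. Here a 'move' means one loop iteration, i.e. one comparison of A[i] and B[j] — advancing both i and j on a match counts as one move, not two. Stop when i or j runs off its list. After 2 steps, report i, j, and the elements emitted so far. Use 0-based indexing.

i=0 j=0: 5>0, j++
i=0 j=1: 5>2, j++

i=0, j=2, emitted=[]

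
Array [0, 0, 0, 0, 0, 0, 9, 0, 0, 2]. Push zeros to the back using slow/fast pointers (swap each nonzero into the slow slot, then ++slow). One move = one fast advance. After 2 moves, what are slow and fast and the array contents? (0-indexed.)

(s=0,f=0) a[fast]=0 → fast++
(s=0,f=1) a[fast]=0 → fast++

slow=0, fast=2, a=[0, 0, 0, 0, 0, 0, 9, 0, 0, 2]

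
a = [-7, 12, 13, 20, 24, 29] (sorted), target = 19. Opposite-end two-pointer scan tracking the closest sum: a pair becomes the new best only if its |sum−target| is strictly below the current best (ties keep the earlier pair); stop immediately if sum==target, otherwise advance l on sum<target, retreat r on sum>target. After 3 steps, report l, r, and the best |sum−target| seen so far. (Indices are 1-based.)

l=1 r=6: -7+29=22 d=3 *, r--
l=1 r=5: -7+24=17 d=2 *, l++
l=2 r=5: 12+24=36 d=17, r--

l=2, r=4, best |Δ|=2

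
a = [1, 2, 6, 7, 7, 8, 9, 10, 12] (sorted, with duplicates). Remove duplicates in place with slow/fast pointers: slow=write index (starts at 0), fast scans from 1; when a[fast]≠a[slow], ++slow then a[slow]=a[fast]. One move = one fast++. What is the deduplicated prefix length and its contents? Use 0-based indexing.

(s=0,f=1) a[fast]=2≠a[slow]=1 write a[1]=2 → slow++,fast++
(s=1,f=2) a[fast]=6≠a[slow]=2 write a[2]=6 → slow++,fast++
(s=2,f=3) a[fast]=7≠a[slow]=6 write a[3]=7 → slow++,fast++
(s=3,f=4) a[fast]=7=a[slow] dup → fast++
(s=3,f=5) a[fast]=8≠a[slow]=7 write a[4]=8 → slow++,fast++
(s=4,f=6) a[fast]=9≠a[slow]=8 write a[5]=9 → slow++,fast++
(s=5,f=7) a[fast]=10≠a[slow]=9 write a[6]=10 → slow++,fast++
(s=6,f=8) a[fast]=12≠a[slow]=10 write a[7]=12 → slow++,fast++

length 8; prefix = [1, 2, 6, 7, 8, 9, 10, 12]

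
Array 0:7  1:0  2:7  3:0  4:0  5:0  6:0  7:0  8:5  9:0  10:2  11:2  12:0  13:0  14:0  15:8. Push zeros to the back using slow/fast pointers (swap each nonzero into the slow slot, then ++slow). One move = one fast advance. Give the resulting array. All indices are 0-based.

slow=0 fast=0: a[fast]=7≠0 swap→a[0]=7, slow++,fast++
slow=1 fast=1: a[fast]=0, fast++
slow=1 fast=2: a[fast]=7≠0 swap→a[1]=7, slow++,fast++
slow=2 fast=3: a[fast]=0, fast++
slow=2 fast=4: a[fast]=0, fast++
slow=2 fast=5: a[fast]=0, fast++
slow=2 fast=6: a[fast]=0, fast++
slow=2 fast=7: a[fast]=0, fast++
slow=2 fast=8: a[fast]=5≠0 swap→a[2]=5, slow++,fast++
slow=3 fast=9: a[fast]=0, fast++
slow=3 fast=10: a[fast]=2≠0 swap→a[3]=2, slow++,fast++
slow=4 fast=11: a[fast]=2≠0 swap→a[4]=2, slow++,fast++
slow=5 fast=12: a[fast]=0, fast++
slow=5 fast=13: a[fast]=0, fast++
slow=5 fast=14: a[fast]=0, fast++
slow=5 fast=15: a[fast]=8≠0 swap→a[5]=8, slow++,fast++

[7, 7, 5, 2, 2, 8, 0, 0, 0, 0, 0, 0, 0, 0, 0, 0]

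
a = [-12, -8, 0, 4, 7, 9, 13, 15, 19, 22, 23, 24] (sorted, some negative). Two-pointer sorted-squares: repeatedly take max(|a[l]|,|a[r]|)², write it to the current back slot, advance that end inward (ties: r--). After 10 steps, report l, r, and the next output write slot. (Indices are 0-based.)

l=2, r=3, next write slot=1

[0,11] |-12|<=|24| out[11]=576 → r--
[0,10] |-12|<=|23| out[10]=529 → r--
[0,9] |-12|<=|22| out[9]=484 → r--
[0,8] |-12|<=|19| out[8]=361 → r--
[0,7] |-12|<=|15| out[7]=225 → r--
[0,6] |-12|<=|13| out[6]=169 → r--
[0,5] |-12|>|9| out[5]=144 → l++
[1,5] |-8|<=|9| out[4]=81 → r--
[1,4] |-8|>|7| out[3]=64 → l++
[2,4] |0|<=|7| out[2]=49 → r--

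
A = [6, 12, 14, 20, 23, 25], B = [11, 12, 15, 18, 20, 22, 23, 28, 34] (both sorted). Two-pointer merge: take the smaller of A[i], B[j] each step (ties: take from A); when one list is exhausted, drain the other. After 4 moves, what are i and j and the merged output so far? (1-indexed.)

i=3, j=3, merged so far=[6, 11, 12, 12]

[i=1,j=1] A[i]=6<=B[j]=11 take 6 → i++
[i=2,j=1] A[i]=12>B[j]=11 take 11 → j++
[i=2,j=2] A[i]=12<=B[j]=12 take 12 → i++
[i=3,j=2] A[i]=14>B[j]=12 take 12 → j++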